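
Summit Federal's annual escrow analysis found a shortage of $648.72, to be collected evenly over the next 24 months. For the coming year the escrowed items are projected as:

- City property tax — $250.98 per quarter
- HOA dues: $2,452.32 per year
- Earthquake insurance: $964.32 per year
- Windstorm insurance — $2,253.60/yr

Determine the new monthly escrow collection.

$583.21

City property tax = $250.98 × 4 = $1,003.92 per year
HOA dues = $2,452.32 per year
Earthquake insurance = $964.32 per year
Windstorm insurance = $2,253.60 per year
Total per year = $6,674.16
Monthly = $6,674.16 / 12 = $556.18
Shortage spread = $648.72 / 24 = $27.03/mo
Adjusted monthly = $556.18 + $27.03 = $583.21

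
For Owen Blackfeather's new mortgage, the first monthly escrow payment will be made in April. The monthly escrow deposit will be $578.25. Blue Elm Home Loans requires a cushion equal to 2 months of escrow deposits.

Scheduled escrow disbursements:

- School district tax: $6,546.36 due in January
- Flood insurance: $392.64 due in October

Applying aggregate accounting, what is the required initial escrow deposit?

$2,313.00

Cushion = 2 × $578.25 = $1,156.50
Trial balance (start $0, +$578.25 each month, − disbursements):
  Apr: +$578.25 → $578.25
  May: +$578.25 → $1,156.50
  Jun: +$578.25 → $1,734.75
  Jul: +$578.25 → $2,313.00
  Aug: +$578.25 → $2,891.25
  Sep: +$578.25 → $3,469.50
  Oct: +$578.25 − $392.64 → $3,655.11
  Nov: +$578.25 → $4,233.36
  Dec: +$578.25 → $4,811.61
  Jan: +$578.25 − $6,546.36 → -$1,156.50
  Feb: +$578.25 → -$578.25
  Mar: +$578.25 → $0.00
Lowest trial balance = -$1,156.50 (Jan)
Initial deposit = cushion − low point = $1,156.50 − (-$1,156.50) = $2,313.00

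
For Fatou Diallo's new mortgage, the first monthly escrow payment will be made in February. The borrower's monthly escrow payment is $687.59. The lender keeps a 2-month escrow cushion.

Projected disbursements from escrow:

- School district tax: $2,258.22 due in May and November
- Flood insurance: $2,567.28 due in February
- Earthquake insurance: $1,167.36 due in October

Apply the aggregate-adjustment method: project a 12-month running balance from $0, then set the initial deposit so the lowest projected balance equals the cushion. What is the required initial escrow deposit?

Cushion = 2 × $687.59 = $1,375.18
Trial balance (start $0, +$687.59 each month, − disbursements):
  Feb: +$687.59 − $2,567.28 → -$1,879.69
  Mar: +$687.59 → -$1,192.10
  Apr: +$687.59 → -$504.51
  May: +$687.59 − $2,258.22 → -$2,075.14
  Jun: +$687.59 → -$1,387.55
  Jul: +$687.59 → -$699.96
  Aug: +$687.59 → -$12.37
  Sep: +$687.59 → $675.22
  Oct: +$687.59 − $1,167.36 → $195.45
  Nov: +$687.59 − $2,258.22 → -$1,375.18
  Dec: +$687.59 → -$687.59
  Jan: +$687.59 → $0.00
Lowest trial balance = -$2,075.14 (May)
Initial deposit = cushion − low point = $1,375.18 − (-$2,075.14) = $3,450.32

$3,450.32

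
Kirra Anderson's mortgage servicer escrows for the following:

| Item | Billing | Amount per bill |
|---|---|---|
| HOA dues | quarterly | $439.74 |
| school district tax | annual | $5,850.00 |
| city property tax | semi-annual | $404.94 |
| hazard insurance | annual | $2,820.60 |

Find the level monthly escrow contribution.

HOA dues = $439.74 × 4 = $1,758.96 per year
School district tax = $5,850.00 per year
City property tax = $404.94 × 2 = $809.88 per year
Hazard insurance = $2,820.60 per year
Annual escrow total = $1,758.96 + $5,850.00 + $809.88 + $2,820.60 = $11,239.44
Base monthly escrow = $11,239.44 ÷ 12 = $936.62

$936.62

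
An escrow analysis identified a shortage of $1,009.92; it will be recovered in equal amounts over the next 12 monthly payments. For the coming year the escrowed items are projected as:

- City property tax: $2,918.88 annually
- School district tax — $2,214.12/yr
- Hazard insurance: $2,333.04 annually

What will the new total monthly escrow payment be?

$706.33

City property tax — $2,918.88
School district tax — $2,214.12
Hazard insurance — $2,333.04
Yearly total = $7,466.04
Base monthly escrow = $7,466.04 / 12 = $622.17
Shortage spread = $1,009.92 ÷ 12 = $84.16/mo
Adjusted monthly = $622.17 + $84.16 = $706.33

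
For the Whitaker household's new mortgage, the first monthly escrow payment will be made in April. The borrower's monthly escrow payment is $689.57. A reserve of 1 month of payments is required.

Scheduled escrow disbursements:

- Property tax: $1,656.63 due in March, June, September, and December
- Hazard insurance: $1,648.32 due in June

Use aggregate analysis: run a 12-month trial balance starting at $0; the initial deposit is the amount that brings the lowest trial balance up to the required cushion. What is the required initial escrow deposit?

$1,925.81

Cushion = 1 × $689.57 = $689.57
Trial balance (start $0, +$689.57 each month, − disbursements):
  Apr: +$689.57 → $689.57
  May: +$689.57 → $1,379.14
  Jun: +$689.57 − $3,304.95 → -$1,236.24
  Jul: +$689.57 → -$546.67
  Aug: +$689.57 → $142.90
  Sep: +$689.57 − $1,656.63 → -$824.16
  Oct: +$689.57 → -$134.59
  Nov: +$689.57 → $554.98
  Dec: +$689.57 − $1,656.63 → -$412.08
  Jan: +$689.57 → $277.49
  Feb: +$689.57 → $967.06
  Mar: +$689.57 − $1,656.63 → $0.00
Lowest trial balance = -$1,236.24 (Jun)
Initial deposit = cushion − low point = $689.57 − (-$1,236.24) = $1,925.81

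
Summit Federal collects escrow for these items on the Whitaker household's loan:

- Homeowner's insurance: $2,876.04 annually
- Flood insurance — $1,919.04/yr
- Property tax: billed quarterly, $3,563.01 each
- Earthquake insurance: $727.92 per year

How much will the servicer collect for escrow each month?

Homeowner's insurance: $2,876.04 annually
Flood insurance: $1,919.04 annually
Property tax: $3,563.01 × 4 = $14,252.04 annually
Earthquake insurance: $727.92 annually
Total annual escrow = $19,775.04
Monthly = $19,775.04 ÷ 12 = $1,647.92

$1,647.92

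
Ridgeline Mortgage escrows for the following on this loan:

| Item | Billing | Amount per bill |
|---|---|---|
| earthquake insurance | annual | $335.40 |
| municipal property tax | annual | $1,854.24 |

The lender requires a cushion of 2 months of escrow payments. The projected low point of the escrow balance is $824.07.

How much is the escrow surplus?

$459.13

Earthquake insurance — $335.40 annually
Municipal property tax — $1,854.24 annually
Combined annual = $2,189.64
Per month = $2,189.64 ÷ 12 = $182.47
Cushion = 2 × $182.47 = $364.94
Excess over cushion: $824.07 − $364.94 = $459.13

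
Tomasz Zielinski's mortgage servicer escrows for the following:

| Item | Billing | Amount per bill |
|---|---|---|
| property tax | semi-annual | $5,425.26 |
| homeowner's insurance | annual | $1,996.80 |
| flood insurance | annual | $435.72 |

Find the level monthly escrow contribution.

Property tax — $5,425.26 × 2 = $10,850.52 annually
Homeowner's insurance — $1,996.80 annually
Flood insurance — $435.72 annually
Annual escrow total = $10,850.52 + $1,996.80 + $435.72 = $13,283.04
Monthly escrow = $13,283.04 / 12 = $1,106.92

$1,106.92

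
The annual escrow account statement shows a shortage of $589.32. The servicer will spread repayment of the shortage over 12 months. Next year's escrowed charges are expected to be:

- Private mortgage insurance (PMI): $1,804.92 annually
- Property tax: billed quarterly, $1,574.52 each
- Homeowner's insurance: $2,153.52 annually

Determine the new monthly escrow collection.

$903.82

Private mortgage insurance (PMI) — $1,804.92/yr
Property tax — $1,574.52 × 4 = $6,298.08/yr
Homeowner's insurance — $2,153.52/yr
Total annual escrow = $1,804.92 + $6,298.08 + $2,153.52 = $10,256.52
Monthly escrow = $10,256.52 ÷ 12 = $854.71
Shortage spread = $589.32 ÷ 12 = $49.11/mo
Adjusted monthly = $854.71 + $49.11 = $903.82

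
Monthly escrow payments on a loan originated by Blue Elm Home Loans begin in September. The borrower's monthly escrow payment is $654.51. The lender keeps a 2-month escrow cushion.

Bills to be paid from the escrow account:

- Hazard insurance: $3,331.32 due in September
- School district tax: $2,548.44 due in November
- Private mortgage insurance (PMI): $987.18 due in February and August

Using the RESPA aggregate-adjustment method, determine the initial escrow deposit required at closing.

$5,225.25

Cushion = 2 × $654.51 = $1,309.02
Trial balance (start $0, +$654.51 each month, − disbursements):
  Sep: +$654.51 − $3,331.32 → -$2,676.81
  Oct: +$654.51 → -$2,022.30
  Nov: +$654.51 − $2,548.44 → -$3,916.23
  Dec: +$654.51 → -$3,261.72
  Jan: +$654.51 → -$2,607.21
  Feb: +$654.51 − $987.18 → -$2,939.88
  Mar: +$654.51 → -$2,285.37
  Apr: +$654.51 → -$1,630.86
  May: +$654.51 → -$976.35
  Jun: +$654.51 → -$321.84
  Jul: +$654.51 → $332.67
  Aug: +$654.51 − $987.18 → $0.00
Lowest trial balance = -$3,916.23 (Nov)
Initial deposit = cushion − low point = $1,309.02 − (-$3,916.23) = $5,225.25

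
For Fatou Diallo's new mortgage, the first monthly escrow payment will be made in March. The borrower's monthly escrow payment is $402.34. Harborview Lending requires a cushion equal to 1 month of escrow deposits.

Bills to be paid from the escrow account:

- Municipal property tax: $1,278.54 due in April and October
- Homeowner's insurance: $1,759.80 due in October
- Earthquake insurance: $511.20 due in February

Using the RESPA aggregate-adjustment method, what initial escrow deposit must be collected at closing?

$1,500.50

Cushion = 1 × $402.34 = $402.34
Trial balance (start $0, +$402.34 each month, − disbursements):
  Mar: +$402.34 → $402.34
  Apr: +$402.34 − $1,278.54 → -$473.86
  May: +$402.34 → -$71.52
  Jun: +$402.34 → $330.82
  Jul: +$402.34 → $733.16
  Aug: +$402.34 → $1,135.50
  Sep: +$402.34 → $1,537.84
  Oct: +$402.34 − $3,038.34 → -$1,098.16
  Nov: +$402.34 → -$695.82
  Dec: +$402.34 → -$293.48
  Jan: +$402.34 → $108.86
  Feb: +$402.34 − $511.20 → $0.00
Lowest trial balance = -$1,098.16 (Oct)
Initial deposit = cushion − low point = $402.34 − (-$1,098.16) = $1,500.50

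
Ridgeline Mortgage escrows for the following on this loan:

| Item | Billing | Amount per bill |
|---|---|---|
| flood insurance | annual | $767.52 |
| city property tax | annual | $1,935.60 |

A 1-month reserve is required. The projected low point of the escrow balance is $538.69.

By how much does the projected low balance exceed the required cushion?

$313.43

Flood insurance: $767.52/yr
City property tax: $1,935.60/yr
Annual escrow total = $767.52 + $1,935.60 = $2,703.12
Monthly escrow = $2,703.12 / 12 = $225.26
Required cushion = 1 × $225.26 = $225.26
Surplus = $538.69 − $225.26 = $313.43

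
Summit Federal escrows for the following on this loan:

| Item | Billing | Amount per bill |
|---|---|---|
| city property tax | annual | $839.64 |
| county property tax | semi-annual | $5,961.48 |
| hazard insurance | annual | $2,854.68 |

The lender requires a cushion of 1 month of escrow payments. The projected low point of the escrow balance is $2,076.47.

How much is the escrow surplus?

City property tax = $839.64/yr
County property tax = $5,961.48 × 2 = $11,922.96/yr
Hazard insurance = $2,854.68/yr
Yearly total = $839.64 + $11,922.96 + $2,854.68 = $15,617.28
Base monthly escrow = $15,617.28 ÷ 12 = $1,301.44
Required reserve = 1 × $1,301.44 = $1,301.44
Excess over cushion: $2,076.47 − $1,301.44 = $775.03

$775.03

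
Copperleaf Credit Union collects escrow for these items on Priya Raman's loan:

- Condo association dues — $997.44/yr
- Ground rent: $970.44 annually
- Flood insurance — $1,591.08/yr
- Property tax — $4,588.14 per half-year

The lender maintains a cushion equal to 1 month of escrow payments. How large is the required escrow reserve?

Condo association dues: $997.44 per year
Ground rent: $970.44 per year
Flood insurance: $1,591.08 per year
Property tax: $4,588.14 × 2 = $9,176.28 per year
Combined annual = $12,735.24
Base monthly escrow = $12,735.24 / 12 = $1,061.27
Required cushion = 1 × $1,061.27 = $1,061.27

$1,061.27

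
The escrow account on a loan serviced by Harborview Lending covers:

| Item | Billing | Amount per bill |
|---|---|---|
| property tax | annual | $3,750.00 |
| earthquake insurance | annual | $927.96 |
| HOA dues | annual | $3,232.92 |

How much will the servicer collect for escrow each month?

$659.24

Property tax — $3,750.00 annually
Earthquake insurance — $927.96 annually
HOA dues — $3,232.92 annually
Total annual escrow = $3,750.00 + $927.96 + $3,232.92 = $7,910.88
Monthly = $7,910.88 / 12 = $659.24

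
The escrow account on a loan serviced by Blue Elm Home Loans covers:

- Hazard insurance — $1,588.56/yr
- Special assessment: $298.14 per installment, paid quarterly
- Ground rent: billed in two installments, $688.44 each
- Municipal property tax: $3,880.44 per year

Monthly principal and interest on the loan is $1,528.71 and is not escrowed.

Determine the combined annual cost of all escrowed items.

Hazard insurance: $1,588.56/yr
Special assessment: $298.14 × 4 = $1,192.56/yr
Ground rent: $688.44 × 2 = $1,376.88/yr
Municipal property tax: $3,880.44/yr
Total annual escrow = $1,588.56 + $1,192.56 + $1,376.88 + $3,880.44 = $8,038.44

$8,038.44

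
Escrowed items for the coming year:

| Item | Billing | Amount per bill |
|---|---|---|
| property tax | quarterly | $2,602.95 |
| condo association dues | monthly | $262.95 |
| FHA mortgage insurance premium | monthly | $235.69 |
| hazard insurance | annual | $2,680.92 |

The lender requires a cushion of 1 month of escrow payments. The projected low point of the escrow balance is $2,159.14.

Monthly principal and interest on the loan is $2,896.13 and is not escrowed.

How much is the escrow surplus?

$569.44

Property tax: $2,602.95 × 4 = $10,411.80 annually
Condo association dues: $262.95 × 12 = $3,155.40 annually
FHA mortgage insurance premium: $235.69 × 12 = $2,828.28 annually
Hazard insurance: $2,680.92 annually
Combined annual = $10,411.80 + $3,155.40 + $2,828.28 + $2,680.92 = $19,076.40
Per month = $19,076.40 / 12 = $1,589.70
Cushion = 1 × $1,589.70 = $1,589.70
Excess over cushion: $2,159.14 − $1,589.70 = $569.44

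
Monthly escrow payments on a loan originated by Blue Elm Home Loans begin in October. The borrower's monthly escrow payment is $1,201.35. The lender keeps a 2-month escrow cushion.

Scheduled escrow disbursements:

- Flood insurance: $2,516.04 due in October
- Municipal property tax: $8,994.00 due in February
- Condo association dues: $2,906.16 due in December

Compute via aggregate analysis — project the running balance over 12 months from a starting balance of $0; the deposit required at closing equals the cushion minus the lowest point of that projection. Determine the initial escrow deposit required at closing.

$10,812.15

Cushion = 2 × $1,201.35 = $2,402.70
Trial balance (start $0, +$1,201.35 each month, − disbursements):
  Oct: +$1,201.35 − $2,516.04 → -$1,314.69
  Nov: +$1,201.35 → -$113.34
  Dec: +$1,201.35 − $2,906.16 → -$1,818.15
  Jan: +$1,201.35 → -$616.80
  Feb: +$1,201.35 − $8,994.00 → -$8,409.45
  Mar: +$1,201.35 → -$7,208.10
  Apr: +$1,201.35 → -$6,006.75
  May: +$1,201.35 → -$4,805.40
  Jun: +$1,201.35 → -$3,604.05
  Jul: +$1,201.35 → -$2,402.70
  Aug: +$1,201.35 → -$1,201.35
  Sep: +$1,201.35 → $0.00
Lowest trial balance = -$8,409.45 (Feb)
Initial deposit = cushion − low point = $2,402.70 − (-$8,409.45) = $10,812.15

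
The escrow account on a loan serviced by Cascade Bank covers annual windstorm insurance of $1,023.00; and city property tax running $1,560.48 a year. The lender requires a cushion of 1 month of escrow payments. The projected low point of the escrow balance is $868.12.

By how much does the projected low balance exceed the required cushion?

$652.83

Windstorm insurance: $1,023.00
City property tax: $1,560.48
Total per year = $1,023.00 + $1,560.48 = $2,583.48
Monthly = $2,583.48 ÷ 12 = $215.29
Required reserve = 1 × $215.29 = $215.29
Surplus = $868.12 − $215.29 = $652.83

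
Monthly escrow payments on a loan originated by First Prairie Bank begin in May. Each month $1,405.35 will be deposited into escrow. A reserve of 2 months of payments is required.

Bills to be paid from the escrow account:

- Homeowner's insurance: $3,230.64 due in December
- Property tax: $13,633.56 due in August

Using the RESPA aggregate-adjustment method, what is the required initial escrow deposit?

Cushion = 2 × $1,405.35 = $2,810.70
Trial balance (start $0, +$1,405.35 each month, − disbursements):
  May: +$1,405.35 → $1,405.35
  Jun: +$1,405.35 → $2,810.70
  Jul: +$1,405.35 → $4,216.05
  Aug: +$1,405.35 − $13,633.56 → -$8,012.16
  Sep: +$1,405.35 → -$6,606.81
  Oct: +$1,405.35 → -$5,201.46
  Nov: +$1,405.35 → -$3,796.11
  Dec: +$1,405.35 − $3,230.64 → -$5,621.40
  Jan: +$1,405.35 → -$4,216.05
  Feb: +$1,405.35 → -$2,810.70
  Mar: +$1,405.35 → -$1,405.35
  Apr: +$1,405.35 → $0.00
Lowest trial balance = -$8,012.16 (Aug)
Initial deposit = cushion − low point = $2,810.70 − (-$8,012.16) = $10,822.86

$10,822.86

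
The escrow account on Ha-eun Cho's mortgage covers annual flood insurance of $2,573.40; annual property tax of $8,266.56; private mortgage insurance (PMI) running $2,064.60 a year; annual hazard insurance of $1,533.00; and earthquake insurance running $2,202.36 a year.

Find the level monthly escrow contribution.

Flood insurance = $2,573.40
Property tax = $8,266.56
Private mortgage insurance (PMI) = $2,064.60
Hazard insurance = $1,533.00
Earthquake insurance = $2,202.36
Yearly total = $16,639.92
Per month = $16,639.92 / 12 = $1,386.66

$1,386.66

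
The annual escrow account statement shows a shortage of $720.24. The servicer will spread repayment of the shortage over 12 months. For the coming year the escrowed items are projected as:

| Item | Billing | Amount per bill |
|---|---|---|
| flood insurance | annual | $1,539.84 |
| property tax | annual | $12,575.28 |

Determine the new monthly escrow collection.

Flood insurance = $1,539.84/yr
Property tax = $12,575.28/yr
Annual escrow total = $14,115.12
Monthly escrow = $14,115.12 / 12 = $1,176.26
Monthly shortage recovery: $720.24 / 12 = $60.02
New monthly escrow = $1,176.26 + $60.02 = $1,236.28

$1,236.28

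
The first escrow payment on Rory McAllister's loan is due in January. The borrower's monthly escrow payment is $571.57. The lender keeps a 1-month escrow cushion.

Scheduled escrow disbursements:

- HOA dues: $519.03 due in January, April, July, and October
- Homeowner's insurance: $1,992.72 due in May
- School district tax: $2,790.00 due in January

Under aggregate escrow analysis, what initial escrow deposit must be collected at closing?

$3,534.50

Cushion = 1 × $571.57 = $571.57
Trial balance (start $0, +$571.57 each month, − disbursements):
  Jan: +$571.57 − $3,309.03 → -$2,737.46
  Feb: +$571.57 → -$2,165.89
  Mar: +$571.57 → -$1,594.32
  Apr: +$571.57 − $519.03 → -$1,541.78
  May: +$571.57 − $1,992.72 → -$2,962.93
  Jun: +$571.57 → -$2,391.36
  Jul: +$571.57 − $519.03 → -$2,338.82
  Aug: +$571.57 → -$1,767.25
  Sep: +$571.57 → -$1,195.68
  Oct: +$571.57 − $519.03 → -$1,143.14
  Nov: +$571.57 → -$571.57
  Dec: +$571.57 → $0.00
Lowest trial balance = -$2,962.93 (May)
Initial deposit = cushion − low point = $571.57 − (-$2,962.93) = $3,534.50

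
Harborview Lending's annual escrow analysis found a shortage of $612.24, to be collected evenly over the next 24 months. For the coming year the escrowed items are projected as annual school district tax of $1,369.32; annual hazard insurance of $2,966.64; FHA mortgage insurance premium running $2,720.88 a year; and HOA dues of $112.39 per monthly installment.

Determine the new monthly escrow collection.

School district tax = $1,369.32
Hazard insurance = $2,966.64
FHA mortgage insurance premium = $2,720.88
HOA dues = $112.39 × 12 = $1,348.68
Yearly total = $8,405.52
Base monthly escrow = $8,405.52 / 12 = $700.46
Shortage spread = $612.24 ÷ 24 = $25.51/mo
Adjusted monthly = $700.46 + $25.51 = $725.97

$725.97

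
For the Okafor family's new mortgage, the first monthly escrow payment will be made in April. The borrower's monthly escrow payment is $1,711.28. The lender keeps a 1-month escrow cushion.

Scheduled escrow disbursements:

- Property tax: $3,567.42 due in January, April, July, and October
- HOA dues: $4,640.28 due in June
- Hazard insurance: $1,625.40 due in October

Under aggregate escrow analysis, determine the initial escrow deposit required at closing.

$6,700.26

Cushion = 1 × $1,711.28 = $1,711.28
Trial balance (start $0, +$1,711.28 each month, − disbursements):
  Apr: +$1,711.28 − $3,567.42 → -$1,856.14
  May: +$1,711.28 → -$144.86
  Jun: +$1,711.28 − $4,640.28 → -$3,073.86
  Jul: +$1,711.28 − $3,567.42 → -$4,930.00
  Aug: +$1,711.28 → -$3,218.72
  Sep: +$1,711.28 → -$1,507.44
  Oct: +$1,711.28 − $5,192.82 → -$4,988.98
  Nov: +$1,711.28 → -$3,277.70
  Dec: +$1,711.28 → -$1,566.42
  Jan: +$1,711.28 − $3,567.42 → -$3,422.56
  Feb: +$1,711.28 → -$1,711.28
  Mar: +$1,711.28 → $0.00
Lowest trial balance = -$4,988.98 (Oct)
Initial deposit = cushion − low point = $1,711.28 − (-$4,988.98) = $6,700.26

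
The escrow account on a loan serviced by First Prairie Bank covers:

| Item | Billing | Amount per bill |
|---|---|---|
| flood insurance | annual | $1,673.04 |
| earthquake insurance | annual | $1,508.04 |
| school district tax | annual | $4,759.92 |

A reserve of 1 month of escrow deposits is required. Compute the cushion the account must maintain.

Flood insurance — $1,673.04
Earthquake insurance — $1,508.04
School district tax — $4,759.92
Combined annual = $7,941.00
Base monthly escrow = $7,941.00 / 12 = $661.75
Required cushion = 1 × $661.75 = $661.75

$661.75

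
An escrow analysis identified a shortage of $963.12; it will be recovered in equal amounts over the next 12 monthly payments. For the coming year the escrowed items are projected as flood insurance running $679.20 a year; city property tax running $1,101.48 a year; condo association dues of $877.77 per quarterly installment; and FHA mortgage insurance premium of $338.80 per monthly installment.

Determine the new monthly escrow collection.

Flood insurance = $679.20
City property tax = $1,101.48
Condo association dues = $877.77 × 4 = $3,511.08
FHA mortgage insurance premium = $338.80 × 12 = $4,065.60
Total annual escrow = $679.20 + $1,101.48 + $3,511.08 + $4,065.60 = $9,357.36
Monthly escrow = $9,357.36 ÷ 12 = $779.78
Shortage per month = $963.12 / 12 = $80.26
Adjusted monthly = $779.78 + $80.26 = $860.04

$860.04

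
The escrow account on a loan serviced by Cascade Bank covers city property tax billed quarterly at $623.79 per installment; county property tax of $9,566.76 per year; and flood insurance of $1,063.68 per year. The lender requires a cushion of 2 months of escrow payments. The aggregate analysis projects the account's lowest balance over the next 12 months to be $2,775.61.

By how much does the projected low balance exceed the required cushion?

$588.01

City property tax: $623.79 × 4 = $2,495.16 annually
County property tax: $9,566.76 annually
Flood insurance: $1,063.68 annually
Total annual escrow = $13,125.60
Base monthly escrow = $13,125.60 ÷ 12 = $1,093.80
Required reserve = 2 × $1,093.80 = $2,187.60
Surplus = $2,775.61 − $2,187.60 = $588.01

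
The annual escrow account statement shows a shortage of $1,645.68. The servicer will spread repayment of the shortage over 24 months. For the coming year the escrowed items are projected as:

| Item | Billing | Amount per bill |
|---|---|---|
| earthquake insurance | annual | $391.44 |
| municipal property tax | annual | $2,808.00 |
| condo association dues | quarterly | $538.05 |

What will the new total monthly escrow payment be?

Earthquake insurance — $391.44 per year
Municipal property tax — $2,808.00 per year
Condo association dues — $538.05 × 4 = $2,152.20 per year
Total per year = $5,351.64
Monthly = $5,351.64 / 12 = $445.97
Shortage per month = $1,645.68 / 24 = $68.57
Adjusted monthly = $445.97 + $68.57 = $514.54

$514.54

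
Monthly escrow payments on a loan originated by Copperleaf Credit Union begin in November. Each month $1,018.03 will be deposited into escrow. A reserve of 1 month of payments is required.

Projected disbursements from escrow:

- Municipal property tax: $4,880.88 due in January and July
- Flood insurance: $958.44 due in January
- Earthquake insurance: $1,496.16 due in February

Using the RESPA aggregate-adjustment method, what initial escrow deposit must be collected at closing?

$4,281.39

Cushion = 1 × $1,018.03 = $1,018.03
Trial balance (start $0, +$1,018.03 each month, − disbursements):
  Nov: +$1,018.03 → $1,018.03
  Dec: +$1,018.03 → $2,036.06
  Jan: +$1,018.03 − $5,839.32 → -$2,785.23
  Feb: +$1,018.03 − $1,496.16 → -$3,263.36
  Mar: +$1,018.03 → -$2,245.33
  Apr: +$1,018.03 → -$1,227.30
  May: +$1,018.03 → -$209.27
  Jun: +$1,018.03 → $808.76
  Jul: +$1,018.03 − $4,880.88 → -$3,054.09
  Aug: +$1,018.03 → -$2,036.06
  Sep: +$1,018.03 → -$1,018.03
  Oct: +$1,018.03 → $0.00
Lowest trial balance = -$3,263.36 (Feb)
Initial deposit = cushion − low point = $1,018.03 − (-$3,263.36) = $4,281.39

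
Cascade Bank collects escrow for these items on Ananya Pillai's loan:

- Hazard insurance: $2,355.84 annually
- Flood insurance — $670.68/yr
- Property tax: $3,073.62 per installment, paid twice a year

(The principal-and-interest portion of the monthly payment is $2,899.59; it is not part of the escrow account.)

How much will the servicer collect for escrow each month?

$764.48

Hazard insurance = $2,355.84 annually
Flood insurance = $670.68 annually
Property tax = $3,073.62 × 2 = $6,147.24 annually
Annual escrow total = $2,355.84 + $670.68 + $6,147.24 = $9,173.76
Monthly = $9,173.76 ÷ 12 = $764.48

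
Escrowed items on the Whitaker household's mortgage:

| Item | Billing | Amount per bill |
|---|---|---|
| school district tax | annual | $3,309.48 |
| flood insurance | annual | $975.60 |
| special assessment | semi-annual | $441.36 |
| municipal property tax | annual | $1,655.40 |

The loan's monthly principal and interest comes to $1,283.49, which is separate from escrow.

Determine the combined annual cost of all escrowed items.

$6,823.20

School district tax — $3,309.48/yr
Flood insurance — $975.60/yr
Special assessment — $441.36 × 2 = $882.72/yr
Municipal property tax — $1,655.40/yr
Combined annual = $6,823.20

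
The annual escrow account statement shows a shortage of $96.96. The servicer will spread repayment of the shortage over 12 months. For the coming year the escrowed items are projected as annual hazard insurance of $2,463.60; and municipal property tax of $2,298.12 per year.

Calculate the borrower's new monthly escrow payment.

$404.89

Hazard insurance = $2,463.60/yr
Municipal property tax = $2,298.12/yr
Total annual escrow = $2,463.60 + $2,298.12 = $4,761.72
Monthly = $4,761.72 ÷ 12 = $396.81
Shortage spread = $96.96 / 12 = $8.08/mo
Adjusted monthly = $396.81 + $8.08 = $404.89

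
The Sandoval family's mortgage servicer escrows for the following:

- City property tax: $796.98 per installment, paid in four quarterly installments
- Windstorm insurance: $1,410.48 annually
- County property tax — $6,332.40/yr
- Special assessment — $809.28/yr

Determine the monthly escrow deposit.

City property tax: $796.98 × 4 = $3,187.92/yr
Windstorm insurance: $1,410.48/yr
County property tax: $6,332.40/yr
Special assessment: $809.28/yr
Combined annual = $3,187.92 + $1,410.48 + $6,332.40 + $809.28 = $11,740.08
Monthly escrow = $11,740.08 / 12 = $978.34

$978.34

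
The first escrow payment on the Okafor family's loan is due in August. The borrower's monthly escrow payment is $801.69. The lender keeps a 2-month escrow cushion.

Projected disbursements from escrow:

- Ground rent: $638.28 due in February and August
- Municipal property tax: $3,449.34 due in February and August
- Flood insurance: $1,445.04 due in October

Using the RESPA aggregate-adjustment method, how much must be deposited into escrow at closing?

Cushion = 2 × $801.69 = $1,603.38
Trial balance (start $0, +$801.69 each month, − disbursements):
  Aug: +$801.69 − $4,087.62 → -$3,285.93
  Sep: +$801.69 → -$2,484.24
  Oct: +$801.69 − $1,445.04 → -$3,127.59
  Nov: +$801.69 → -$2,325.90
  Dec: +$801.69 → -$1,524.21
  Jan: +$801.69 → -$722.52
  Feb: +$801.69 − $4,087.62 → -$4,008.45
  Mar: +$801.69 → -$3,206.76
  Apr: +$801.69 → -$2,405.07
  May: +$801.69 → -$1,603.38
  Jun: +$801.69 → -$801.69
  Jul: +$801.69 → $0.00
Lowest trial balance = -$4,008.45 (Feb)
Initial deposit = cushion − low point = $1,603.38 − (-$4,008.45) = $5,611.83

$5,611.83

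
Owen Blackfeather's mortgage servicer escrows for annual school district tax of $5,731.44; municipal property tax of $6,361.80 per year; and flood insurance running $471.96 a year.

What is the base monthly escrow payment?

School district tax = $5,731.44
Municipal property tax = $6,361.80
Flood insurance = $471.96
Annual escrow total = $5,731.44 + $6,361.80 + $471.96 = $12,565.20
Monthly = $12,565.20 ÷ 12 = $1,047.10

$1,047.10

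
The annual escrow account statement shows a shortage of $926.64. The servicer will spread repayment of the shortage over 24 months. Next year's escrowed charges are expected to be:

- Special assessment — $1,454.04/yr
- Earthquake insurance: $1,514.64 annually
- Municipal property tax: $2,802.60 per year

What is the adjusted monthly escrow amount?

$519.55

Special assessment = $1,454.04 annually
Earthquake insurance = $1,514.64 annually
Municipal property tax = $2,802.60 annually
Total per year = $5,771.28
Monthly = $5,771.28 ÷ 12 = $480.94
Shortage spread = $926.64 / 24 = $38.61/mo
New monthly escrow = $480.94 + $38.61 = $519.55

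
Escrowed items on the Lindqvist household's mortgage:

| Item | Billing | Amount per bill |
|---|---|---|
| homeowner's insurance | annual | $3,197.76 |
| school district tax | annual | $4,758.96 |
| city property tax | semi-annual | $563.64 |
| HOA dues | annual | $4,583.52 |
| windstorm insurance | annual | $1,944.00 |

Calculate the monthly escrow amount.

Homeowner's insurance = $3,197.76 per year
School district tax = $4,758.96 per year
City property tax = $563.64 × 2 = $1,127.28 per year
HOA dues = $4,583.52 per year
Windstorm insurance = $1,944.00 per year
Combined annual = $15,611.52
Monthly = $15,611.52 ÷ 12 = $1,300.96

$1,300.96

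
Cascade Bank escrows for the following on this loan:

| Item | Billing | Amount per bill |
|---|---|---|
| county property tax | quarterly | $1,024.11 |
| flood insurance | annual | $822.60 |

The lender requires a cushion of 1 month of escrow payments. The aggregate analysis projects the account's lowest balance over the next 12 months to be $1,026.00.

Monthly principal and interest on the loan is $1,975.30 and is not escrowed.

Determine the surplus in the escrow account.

$616.08

County property tax — $1,024.11 × 4 = $4,096.44/yr
Flood insurance — $822.60/yr
Combined annual = $4,096.44 + $822.60 = $4,919.04
Monthly = $4,919.04 / 12 = $409.92
Required cushion = 1 × $409.92 = $409.92
Surplus = $1,026.00 − $409.92 = $616.08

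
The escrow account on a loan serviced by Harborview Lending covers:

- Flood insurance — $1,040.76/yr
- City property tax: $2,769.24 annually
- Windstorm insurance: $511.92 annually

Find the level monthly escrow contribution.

Flood insurance = $1,040.76
City property tax = $2,769.24
Windstorm insurance = $511.92
Total annual escrow = $4,321.92
Per month = $4,321.92 / 12 = $360.16

$360.16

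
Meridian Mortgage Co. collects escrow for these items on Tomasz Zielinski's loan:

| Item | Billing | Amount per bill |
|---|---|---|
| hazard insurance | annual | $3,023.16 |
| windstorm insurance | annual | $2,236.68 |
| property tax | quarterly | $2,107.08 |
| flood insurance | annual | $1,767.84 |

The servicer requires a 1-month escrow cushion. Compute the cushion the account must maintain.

$1,288.00

Hazard insurance — $3,023.16 annually
Windstorm insurance — $2,236.68 annually
Property tax — $2,107.08 × 4 = $8,428.32 annually
Flood insurance — $1,767.84 annually
Annual escrow total = $3,023.16 + $2,236.68 + $8,428.32 + $1,767.84 = $15,456.00
Monthly = $15,456.00 ÷ 12 = $1,288.00
Required cushion = 1 × $1,288.00 = $1,288.00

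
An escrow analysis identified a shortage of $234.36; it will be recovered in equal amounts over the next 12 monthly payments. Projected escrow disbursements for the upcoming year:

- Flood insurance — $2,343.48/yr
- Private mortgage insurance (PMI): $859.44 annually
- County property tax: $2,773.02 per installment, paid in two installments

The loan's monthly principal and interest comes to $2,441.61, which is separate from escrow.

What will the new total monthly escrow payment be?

$748.61

Flood insurance: $2,343.48 per year
Private mortgage insurance (PMI): $859.44 per year
County property tax: $2,773.02 × 2 = $5,546.04 per year
Combined annual = $2,343.48 + $859.44 + $5,546.04 = $8,748.96
Base monthly escrow = $8,748.96 / 12 = $729.08
Shortage spread = $234.36 / 12 = $19.53/mo
Adjusted monthly = $729.08 + $19.53 = $748.61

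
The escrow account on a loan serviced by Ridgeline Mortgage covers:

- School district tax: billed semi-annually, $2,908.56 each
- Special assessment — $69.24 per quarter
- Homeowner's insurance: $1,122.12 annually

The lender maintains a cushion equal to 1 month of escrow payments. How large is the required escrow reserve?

School district tax — $2,908.56 × 2 = $5,817.12
Special assessment — $69.24 × 4 = $276.96
Homeowner's insurance — $1,122.12
Combined annual = $5,817.12 + $276.96 + $1,122.12 = $7,216.20
Monthly escrow = $7,216.20 / 12 = $601.35
Cushion = 1 × $601.35 = $601.35

$601.35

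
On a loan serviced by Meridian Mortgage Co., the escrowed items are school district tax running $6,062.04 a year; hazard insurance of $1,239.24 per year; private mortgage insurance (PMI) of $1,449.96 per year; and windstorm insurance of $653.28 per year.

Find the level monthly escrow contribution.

$783.71

School district tax: $6,062.04 annually
Hazard insurance: $1,239.24 annually
Private mortgage insurance (PMI): $1,449.96 annually
Windstorm insurance: $653.28 annually
Total per year = $6,062.04 + $1,239.24 + $1,449.96 + $653.28 = $9,404.52
Per month = $9,404.52 / 12 = $783.71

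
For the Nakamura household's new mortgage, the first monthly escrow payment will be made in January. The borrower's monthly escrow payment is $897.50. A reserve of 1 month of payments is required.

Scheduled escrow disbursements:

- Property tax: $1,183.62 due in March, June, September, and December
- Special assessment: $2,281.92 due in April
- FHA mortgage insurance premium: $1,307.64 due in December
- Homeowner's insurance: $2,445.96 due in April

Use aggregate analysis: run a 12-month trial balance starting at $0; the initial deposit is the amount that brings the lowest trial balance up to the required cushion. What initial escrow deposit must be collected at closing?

Cushion = 1 × $897.50 = $897.50
Trial balance (start $0, +$897.50 each month, − disbursements):
  Jan: +$897.50 → $897.50
  Feb: +$897.50 → $1,795.00
  Mar: +$897.50 − $1,183.62 → $1,508.88
  Apr: +$897.50 − $4,727.88 → -$2,321.50
  May: +$897.50 → -$1,424.00
  Jun: +$897.50 − $1,183.62 → -$1,710.12
  Jul: +$897.50 → -$812.62
  Aug: +$897.50 → $84.88
  Sep: +$897.50 − $1,183.62 → -$201.24
  Oct: +$897.50 → $696.26
  Nov: +$897.50 → $1,593.76
  Dec: +$897.50 − $2,491.26 → $0.00
Lowest trial balance = -$2,321.50 (Apr)
Initial deposit = cushion − low point = $897.50 − (-$2,321.50) = $3,219.00

$3,219.00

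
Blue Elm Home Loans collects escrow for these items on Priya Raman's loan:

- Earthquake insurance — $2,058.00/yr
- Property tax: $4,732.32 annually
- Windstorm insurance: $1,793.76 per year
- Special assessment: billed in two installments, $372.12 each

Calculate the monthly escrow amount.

Earthquake insurance — $2,058.00 per year
Property tax — $4,732.32 per year
Windstorm insurance — $1,793.76 per year
Special assessment — $372.12 × 2 = $744.24 per year
Total annual escrow = $2,058.00 + $4,732.32 + $1,793.76 + $744.24 = $9,328.32
Monthly = $9,328.32 / 12 = $777.36

$777.36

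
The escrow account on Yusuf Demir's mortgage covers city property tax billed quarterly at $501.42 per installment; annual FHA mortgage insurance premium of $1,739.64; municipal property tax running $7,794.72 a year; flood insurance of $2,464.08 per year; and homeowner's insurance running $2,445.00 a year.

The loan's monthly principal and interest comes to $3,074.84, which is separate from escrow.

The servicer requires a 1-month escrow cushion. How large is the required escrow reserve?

$1,370.76

City property tax = $501.42 × 4 = $2,005.68 per year
FHA mortgage insurance premium = $1,739.64 per year
Municipal property tax = $7,794.72 per year
Flood insurance = $2,464.08 per year
Homeowner's insurance = $2,445.00 per year
Total per year = $2,005.68 + $1,739.64 + $7,794.72 + $2,464.08 + $2,445.00 = $16,449.12
Base monthly escrow = $16,449.12 ÷ 12 = $1,370.76
Reserve = 1 × $1,370.76 = $1,370.76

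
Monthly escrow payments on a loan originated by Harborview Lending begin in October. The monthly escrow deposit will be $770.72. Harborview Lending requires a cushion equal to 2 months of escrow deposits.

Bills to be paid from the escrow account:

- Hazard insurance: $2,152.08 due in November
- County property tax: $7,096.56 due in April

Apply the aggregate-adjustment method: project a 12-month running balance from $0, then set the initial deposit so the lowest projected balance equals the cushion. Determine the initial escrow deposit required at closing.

Cushion = 2 × $770.72 = $1,541.44
Trial balance (start $0, +$770.72 each month, − disbursements):
  Oct: +$770.72 → $770.72
  Nov: +$770.72 − $2,152.08 → -$610.64
  Dec: +$770.72 → $160.08
  Jan: +$770.72 → $930.80
  Feb: +$770.72 → $1,701.52
  Mar: +$770.72 → $2,472.24
  Apr: +$770.72 − $7,096.56 → -$3,853.60
  May: +$770.72 → -$3,082.88
  Jun: +$770.72 → -$2,312.16
  Jul: +$770.72 → -$1,541.44
  Aug: +$770.72 → -$770.72
  Sep: +$770.72 → $0.00
Lowest trial balance = -$3,853.60 (Apr)
Initial deposit = cushion − low point = $1,541.44 − (-$3,853.60) = $5,395.04

$5,395.04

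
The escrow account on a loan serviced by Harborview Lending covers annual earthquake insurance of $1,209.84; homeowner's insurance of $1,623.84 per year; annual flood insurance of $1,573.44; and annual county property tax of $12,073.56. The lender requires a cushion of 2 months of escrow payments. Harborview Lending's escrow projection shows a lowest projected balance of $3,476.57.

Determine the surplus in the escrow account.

Earthquake insurance — $1,209.84 per year
Homeowner's insurance — $1,623.84 per year
Flood insurance — $1,573.44 per year
County property tax — $12,073.56 per year
Total annual escrow = $1,209.84 + $1,623.84 + $1,573.44 + $12,073.56 = $16,480.68
Monthly = $16,480.68 / 12 = $1,373.39
Required cushion = 2 × $1,373.39 = $2,746.78
Excess over cushion: $3,476.57 − $2,746.78 = $729.79

$729.79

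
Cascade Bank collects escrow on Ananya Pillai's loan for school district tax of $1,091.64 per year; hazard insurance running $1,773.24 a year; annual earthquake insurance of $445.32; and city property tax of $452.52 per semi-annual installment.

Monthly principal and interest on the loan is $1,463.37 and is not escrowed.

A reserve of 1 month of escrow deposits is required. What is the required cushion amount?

$351.27

School district tax = $1,091.64
Hazard insurance = $1,773.24
Earthquake insurance = $445.32
City property tax = $452.52 × 2 = $905.04
Total per year = $1,091.64 + $1,773.24 + $445.32 + $905.04 = $4,215.24
Monthly escrow = $4,215.24 / 12 = $351.27
Reserve = 1 × $351.27 = $351.27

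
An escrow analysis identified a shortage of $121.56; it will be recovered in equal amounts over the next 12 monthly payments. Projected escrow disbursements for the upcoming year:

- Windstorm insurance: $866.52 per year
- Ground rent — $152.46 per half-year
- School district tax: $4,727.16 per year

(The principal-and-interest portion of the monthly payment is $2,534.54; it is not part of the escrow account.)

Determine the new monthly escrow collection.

Windstorm insurance = $866.52 annually
Ground rent = $152.46 × 2 = $304.92 annually
School district tax = $4,727.16 annually
Annual escrow total = $5,898.60
Monthly = $5,898.60 / 12 = $491.55
Monthly shortage recovery: $121.56 ÷ 12 = $10.13
Adjusted monthly = $491.55 + $10.13 = $501.68

$501.68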